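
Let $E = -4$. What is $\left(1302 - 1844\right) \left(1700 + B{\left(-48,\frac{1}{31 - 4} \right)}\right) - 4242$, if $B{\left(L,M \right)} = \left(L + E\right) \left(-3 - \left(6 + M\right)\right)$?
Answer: $- \frac{31869230}{27} \approx -1.1803 \cdot 10^{6}$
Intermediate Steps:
$B{\left(L,M \right)} = \left(-9 - M\right) \left(-4 + L\right)$ ($B{\left(L,M \right)} = \left(L - 4\right) \left(-3 - \left(6 + M\right)\right) = \left(-4 + L\right) \left(-9 - M\right) = \left(-9 - M\right) \left(-4 + L\right)$)
$\left(1302 - 1844\right) \left(1700 + B{\left(-48,\frac{1}{31 - 4} \right)}\right) - 4242 = \left(1302 - 1844\right) \left(1700 + \left(36 - -432 + \frac{4}{31 - 4} - - \frac{48}{31 - 4}\right)\right) - 4242 = - 542 \left(1700 + \left(36 + 432 + \frac{4}{27} - - \frac{48}{27}\right)\right) - 4242 = - 542 \left(1700 + \left(36 + 432 + 4 \cdot \frac{1}{27} - \left(-48\right) \frac{1}{27}\right)\right) - 4242 = - 542 \left(1700 + \left(36 + 432 + \frac{4}{27} + \frac{16}{9}\right)\right) - 4242 = - 542 \left(1700 + \frac{12688}{27}\right) - 4242 = \left(-542\right) \frac{58588}{27} - 4242 = - \frac{31754696}{27} - 4242 = - \frac{31869230}{27}$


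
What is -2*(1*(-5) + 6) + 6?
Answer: 4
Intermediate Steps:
-2*(1*(-5) + 6) + 6 = -2*(-5 + 6) + 6 = -2*1 + 6 = -2 + 6 = 4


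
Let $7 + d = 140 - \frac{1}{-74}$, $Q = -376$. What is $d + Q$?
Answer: $- \frac{17981}{74} \approx -242.99$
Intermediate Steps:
$d = \frac{9843}{74}$ ($d = -7 + \left(140 - \frac{1}{-74}\right) = -7 + \left(140 - - \frac{1}{74}\right) = -7 + \left(140 + \frac{1}{74}\right) = -7 + \frac{10361}{74} = \frac{9843}{74} \approx 133.01$)
$d + Q = \frac{9843}{74} - 376 = - \frac{17981}{74}$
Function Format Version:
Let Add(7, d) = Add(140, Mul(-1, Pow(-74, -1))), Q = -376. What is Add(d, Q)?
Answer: Rational(-17981, 74) ≈ -242.99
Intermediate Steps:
d = Rational(9843, 74) (d = Add(-7, Add(140, Mul(-1, Pow(-74, -1)))) = Add(-7, Add(140, Mul(-1, Rational(-1, 74)))) = Add(-7, Add(140, Rational(1, 74))) = Add(-7, Rational(10361, 74)) = Rational(9843, 74) ≈ 133.01)
Add(d, Q) = Add(Rational(9843, 74), -376) = Rational(-17981, 74)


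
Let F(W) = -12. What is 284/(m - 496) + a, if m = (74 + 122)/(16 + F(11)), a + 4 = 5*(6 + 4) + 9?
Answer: 24301/447 ≈ 54.365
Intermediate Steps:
a = 55 (a = -4 + (5*(6 + 4) + 9) = -4 + (5*10 + 9) = -4 + (50 + 9) = -4 + 59 = 55)
m = 49 (m = (74 + 122)/(16 - 12) = 196/4 = 196*(1/4) = 49)
284/(m - 496) + a = 284/(49 - 496) + 55 = 284/(-447) + 55 = 284*(-1/447) + 55 = -284/447 + 55 = 24301/447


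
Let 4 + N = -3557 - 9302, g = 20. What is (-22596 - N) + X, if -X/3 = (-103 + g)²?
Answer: -30400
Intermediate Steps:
N = -12863 (N = -4 + (-3557 - 9302) = -4 - 12859 = -12863)
X = -20667 (X = -3*(-103 + 20)² = -3*(-83)² = -3*6889 = -20667)
(-22596 - N) + X = (-22596 - 1*(-12863)) - 20667 = (-22596 + 12863) - 20667 = -9733 - 20667 = -30400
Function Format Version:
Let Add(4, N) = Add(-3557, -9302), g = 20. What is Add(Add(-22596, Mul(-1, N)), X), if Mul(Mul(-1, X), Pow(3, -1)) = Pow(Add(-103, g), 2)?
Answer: -30400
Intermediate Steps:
N = -12863 (N = Add(-4, Add(-3557, -9302)) = Add(-4, -12859) = -12863)
X = -20667 (X = Mul(-3, Pow(Add(-103, 20), 2)) = Mul(-3, Pow(-83, 2)) = Mul(-3, 6889) = -20667)
Add(Add(-22596, Mul(-1, N)), X) = Add(Add(-22596, Mul(-1, -12863)), -20667) = Add(Add(-22596, 12863), -20667) = Add(-9733, -20667) = -30400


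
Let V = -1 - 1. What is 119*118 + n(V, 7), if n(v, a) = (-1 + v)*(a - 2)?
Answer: 14027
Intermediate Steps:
V = -2
n(v, a) = (-1 + v)*(-2 + a)
119*118 + n(V, 7) = 119*118 + (2 - 1*7 - 2*(-2) + 7*(-2)) = 14042 + (2 - 7 + 4 - 14) = 14042 - 15 = 14027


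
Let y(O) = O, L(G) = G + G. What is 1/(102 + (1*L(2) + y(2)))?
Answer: 1/108 ≈ 0.0092593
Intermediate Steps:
L(G) = 2*G
1/(102 + (1*L(2) + y(2))) = 1/(102 + (1*(2*2) + 2)) = 1/(102 + (1*4 + 2)) = 1/(102 + (4 + 2)) = 1/(102 + 6) = 1/108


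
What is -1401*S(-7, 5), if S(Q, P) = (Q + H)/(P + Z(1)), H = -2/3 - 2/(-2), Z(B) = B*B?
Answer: 4670/3 ≈ 1556.7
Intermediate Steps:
Z(B) = B²
H = ⅓ (H = -2*⅓ - 2*(-½) = -⅔ + 1 = ⅓ ≈ 0.33333)
S(Q, P) = (⅓ + Q)/(1 + P) (S(Q, P) = (Q + ⅓)/(P + 1²) = (⅓ + Q)/(P + 1) = (⅓ + Q)/(1 + P))
-1401*S(-7, 5) = -1401*(⅓ - 7)/(1 + 5) = -1401*(-20)/(6*3) = -467*(-20)/(2*3) = -1401*(-10/9) = 4670/3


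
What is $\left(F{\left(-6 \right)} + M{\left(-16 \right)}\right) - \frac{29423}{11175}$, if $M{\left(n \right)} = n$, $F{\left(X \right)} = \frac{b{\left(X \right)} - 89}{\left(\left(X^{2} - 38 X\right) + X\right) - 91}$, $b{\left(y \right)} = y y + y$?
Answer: $- \frac{35432566}{1866225} \approx -18.986$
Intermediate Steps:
$b{\left(y \right)} = y + y^{2}$ ($b{\left(y \right)} = y^{2} + y = y + y^{2}$)
$F{\left(X \right)} = \frac{-89 + X \left(1 + X\right)}{-91 + X^{2} - 37 X}$ ($F{\left(X \right)} = \frac{X \left(1 + X\right) - 89}{\left(\left(X^{2} - 38 X\right) + X\right) - 91} = \frac{-89 + X \left(1 + X\right)}{\left(X^{2} - 37 X\right) - 91} = \frac{-89 + X \left(1 + X\right)}{-91 + X^{2} - 37 X}$)
$\left(F{\left(-6 \right)} + M{\left(-16 \right)}\right) - \frac{29423}{11175} = \left(\frac{89 - - 6 \left(1 - 6\right)}{91 - \left(-6\right)^{2} + 37 \left(-6\right)} - 16\right) - \frac{29423}{11175} = \left(\frac{89 - \left(-6\right) \left(-5\right)}{91 - 36 - 222} - 16\right) - \frac{29423}{11175} = \left(\frac{89 - 30}{91 - 36 - 222} - 16\right) - \frac{29423}{11175} = \left(\frac{1}{-167} \cdot 59 - 16\right) - \frac{29423}{11175} = \left(\left(- \frac{1}{167}\right) 59 - 16\right) - \frac{29423}{11175} = \left(- \frac{59}{167} - 16\right) - \frac{29423}{11175} = - \frac{2731}{167} - \frac{29423}{11175} = - \frac{35432566}{1866225}$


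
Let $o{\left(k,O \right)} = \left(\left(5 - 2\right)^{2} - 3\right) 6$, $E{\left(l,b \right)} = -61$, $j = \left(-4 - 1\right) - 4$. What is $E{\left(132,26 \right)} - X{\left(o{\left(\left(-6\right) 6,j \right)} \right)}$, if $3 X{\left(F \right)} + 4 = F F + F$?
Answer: $- \frac{1511}{3} \approx -503.67$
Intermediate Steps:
$j = -9$ ($j = -5 - 4 = -9$)
$o{\left(k,O \right)} = 36$ ($o{\left(k,O \right)} = \left(3^{2} - 3\right) 6 = \left(9 - 3\right) 6 = 6 \cdot 6 = 36$)
$X{\left(F \right)} = - \frac{4}{3} + \frac{F}{3} + \frac{F^{2}}{3}$ ($X{\left(F \right)} = - \frac{4}{3} + \frac{F F + F}{3} = - \frac{4}{3} + \frac{F^{2} + F}{3} = - \frac{4}{3} + \frac{F + F^{2}}{3} = - \frac{4}{3} + \left(\frac{F}{3} + \frac{F^{2}}{3}\right) = - \frac{4}{3} + \frac{F}{3} + \frac{F^{2}}{3}$)
$E{\left(132,26 \right)} - X{\left(o{\left(\left(-6\right) 6,j \right)} \right)} = -61 - \left(- \frac{4}{3} + \frac{1}{3} \cdot 36 + \frac{36^{2}}{3}\right) = -61 - \left(- \frac{4}{3} + 12 + \frac{1}{3} \cdot 1296\right) = -61 - \left(- \frac{4}{3} + 12 + 432\right) = -61 - \frac{1328}{3} = - \frac{1511}{3}$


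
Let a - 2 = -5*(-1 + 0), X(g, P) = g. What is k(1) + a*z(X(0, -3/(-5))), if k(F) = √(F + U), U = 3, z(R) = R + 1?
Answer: 9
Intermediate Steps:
a = 7 (a = 2 - 5*(-1 + 0) = 2 - 5*(-1) = 2 + 5 = 7)
z(R) = 1 + R
k(F) = √(3 + F) (k(F) = √(F + 3) = √(3 + F))
k(1) + a*z(X(0, -3/(-5))) = √(3 + 1) + 7*(1 + 0) = √4 + 7*1 = 2 + 7 = 9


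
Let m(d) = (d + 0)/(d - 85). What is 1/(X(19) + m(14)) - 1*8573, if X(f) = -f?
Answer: -11685070/1363 ≈ -8573.0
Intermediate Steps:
m(d) = d/(-85 + d)
1/(X(19) + m(14)) - 1*8573 = 1/(-1*19 + 14/(-85 + 14)) - 1*8573 = 1/(-19 + 14/(-71)) - 8573 = 1/(-19 + 14*(-1/71)) - 8573 = 1/(-19 - 14/71) - 8573 = 1/(-1363/71) - 8573 = -71/1363 - 8573 = -11685070/1363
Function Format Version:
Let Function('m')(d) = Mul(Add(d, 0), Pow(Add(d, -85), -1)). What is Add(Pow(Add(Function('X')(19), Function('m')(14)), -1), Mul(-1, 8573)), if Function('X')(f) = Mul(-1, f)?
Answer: Rational(-11685070, 1363) ≈ -8573.0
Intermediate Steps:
Function('m')(d) = Mul(d, Pow(Add(-85, d), -1))
Add(Pow(Add(Function('X')(19), Function('m')(14)), -1), Mul(-1, 8573)) = Add(Pow(Add(Mul(-1, 19), Mul(14, Pow(Add(-85, 14), -1))), -1), Mul(-1, 8573)) = Add(Pow(Add(-19, Mul(14, Pow(-71, -1))), -1), -8573) = Add(Pow(Add(-19, Mul(14, Rational(-1, 71))), -1), -8573) = Add(Pow(Add(-19, Rational(-14, 71)), -1), -8573) = Add(Pow(Rational(-1363, 71), -1), -8573) = Add(Rational(-71, 1363), -8573) = Rational(-11685070, 1363)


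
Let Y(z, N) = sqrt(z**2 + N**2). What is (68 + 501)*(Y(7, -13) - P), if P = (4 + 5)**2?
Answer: -46089 + 569*sqrt(218) ≈ -37688.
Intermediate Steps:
Y(z, N) = sqrt(N**2 + z**2)
P = 81 (P = 9**2 = 81)
(68 + 501)*(Y(7, -13) - P) = (68 + 501)*(sqrt((-13)**2 + 7**2) - 1*81) = 569*(sqrt(169 + 49) - 81) = 569*(sqrt(218) - 81) = 569*(-81 + sqrt(218)) = -46089 + 569*sqrt(218)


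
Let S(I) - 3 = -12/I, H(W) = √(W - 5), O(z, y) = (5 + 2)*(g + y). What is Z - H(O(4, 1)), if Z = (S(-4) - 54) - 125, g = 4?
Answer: -173 - √30 ≈ -178.48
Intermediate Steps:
O(z, y) = 28 + 7*y (O(z, y) = (5 + 2)*(4 + y) = 7*(4 + y) = 28 + 7*y)
H(W) = √(-5 + W)
S(I) = 3 - 12/I
Z = -173 (Z = ((3 - 12/(-4)) - 54) - 125 = ((3 - 12*(-¼)) - 54) - 125 = ((3 + 3) - 54) - 125 = (6 - 54) - 125 = -48 - 125 = -173)
Z - H(O(4, 1)) = -173 - √(-5 + (28 + 7*1)) = -173 - √(-5 + (28 + 7)) = -173 - √(-5 + 35) = -173 - √30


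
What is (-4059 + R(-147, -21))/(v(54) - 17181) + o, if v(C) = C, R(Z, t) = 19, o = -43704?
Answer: -748514368/17127 ≈ -43704.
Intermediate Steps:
(-4059 + R(-147, -21))/(v(54) - 17181) + o = (-4059 + 19)/(54 - 17181) - 43704 = -4040/(-17127) - 43704 = -4040*(-1/17127) - 43704 = 4040/17127 - 43704 = -748514368/17127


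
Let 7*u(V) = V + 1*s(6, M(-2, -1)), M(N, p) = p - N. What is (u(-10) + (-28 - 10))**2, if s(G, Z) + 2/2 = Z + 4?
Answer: 73984/49 ≈ 1509.9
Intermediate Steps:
s(G, Z) = 3 + Z (s(G, Z) = -1 + (Z + 4) = -1 + (4 + Z) = 3 + Z)
u(V) = 4/7 + V/7 (u(V) = (V + 1*(3 + (-1 - 1*(-2))))/7 = (V + 1*(3 + (-1 + 2)))/7 = (V + 1*(3 + 1))/7 = (V + 1*4)/7 = (V + 4)/7 = (4 + V)/7 = 4/7 + V/7)
(u(-10) + (-28 - 10))**2 = ((4/7 + (1/7)*(-10)) + (-28 - 10))**2 = ((4/7 - 10/7) - 38)**2 = (-6/7 - 38)**2 = (-272/7)**2 = 73984/49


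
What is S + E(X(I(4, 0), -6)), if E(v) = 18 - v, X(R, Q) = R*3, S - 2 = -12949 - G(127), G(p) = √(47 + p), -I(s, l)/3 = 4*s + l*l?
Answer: -12785 - √174 ≈ -12798.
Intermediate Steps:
I(s, l) = -12*s - 3*l² (I(s, l) = -3*(4*s + l*l) = -3*(4*s + l²) = -3*(l² + 4*s) = -12*s - 3*l²)
S = -12947 - √174 (S = 2 + (-12949 - √(47 + 127)) = 2 + (-12949 - √174) = -12947 - √174 ≈ -12960.)
X(R, Q) = 3*R
S + E(X(I(4, 0), -6)) = (-12947 - √174) + (18 - 3*(-12*4 - 3*0²)) = (-12947 - √174) + (18 - 3*(-48 - 3*0)) = (-12947 - √174) + (18 - 3*(-48 + 0)) = (-12947 - √174) + (18 - 3*(-48)) = (-12947 - √174) + (18 - 1*(-144)) = (-12947 - √174) + (18 + 144) = (-12947 - √174) + 162 = -12785 - √174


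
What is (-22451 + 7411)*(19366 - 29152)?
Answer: 147181440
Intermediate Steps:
(-22451 + 7411)*(19366 - 29152) = -15040*(-9786) = 147181440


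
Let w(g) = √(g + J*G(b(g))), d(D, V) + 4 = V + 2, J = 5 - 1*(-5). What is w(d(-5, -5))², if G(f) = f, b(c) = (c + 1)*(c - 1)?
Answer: 473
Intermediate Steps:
b(c) = (1 + c)*(-1 + c)
J = 10 (J = 5 + 5 = 10)
d(D, V) = -2 + V (d(D, V) = -4 + (V + 2) = -4 + (2 + V) = -2 + V)
w(g) = √(-10 + g + 10*g²) (w(g) = √(g + 10*(-1 + g²)) = √(g + (-10 + 10*g²)) = √(-10 + g + 10*g²))
w(d(-5, -5))² = (√(-10 + (-2 - 5) + 10*(-2 - 5)²))² = (√(-10 - 7 + 10*(-7)²))² = (√(-10 - 7 + 10*49))² = (√(-10 - 7 + 490))² = (√473)² = 473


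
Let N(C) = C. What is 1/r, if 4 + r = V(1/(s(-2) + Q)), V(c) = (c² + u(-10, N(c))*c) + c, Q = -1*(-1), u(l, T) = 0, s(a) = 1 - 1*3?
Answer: -¼ ≈ -0.25000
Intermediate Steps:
s(a) = -2 (s(a) = 1 - 3 = -2)
Q = 1
V(c) = c + c² (V(c) = (c² + 0*c) + c = (c² + 0) + c = c² + c = c + c²)
r = -4 (r = -4 + (1 + 1/(-2 + 1))/(-2 + 1) = -4 + (1 + 1/(-1))/(-1) = -4 - (1 - 1) = -4 - 1*0 = -4 + 0 = -4)
1/r = 1/(-4) = -¼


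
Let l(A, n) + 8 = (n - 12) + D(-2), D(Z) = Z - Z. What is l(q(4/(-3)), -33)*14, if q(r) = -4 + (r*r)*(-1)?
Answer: -742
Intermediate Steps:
D(Z) = 0
q(r) = -4 - r² (q(r) = -4 + r²*(-1) = -4 - r²)
l(A, n) = -20 + n (l(A, n) = -8 + ((n - 12) + 0) = -8 + ((-12 + n) + 0) = -8 + (-12 + n) = -20 + n)
l(q(4/(-3)), -33)*14 = (-20 - 33)*14 = -53*14 = -742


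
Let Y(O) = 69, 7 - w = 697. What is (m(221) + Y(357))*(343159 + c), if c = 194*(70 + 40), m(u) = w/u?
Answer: 5306740941/221 ≈ 2.4012e+7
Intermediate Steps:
w = -690 (w = 7 - 1*697 = 7 - 697 = -690)
m(u) = -690/u
c = 21340 (c = 194*110 = 21340)
(m(221) + Y(357))*(343159 + c) = (-690/221 + 69)*(343159 + 21340) = (-690*1/221 + 69)*364499 = (-690/221 + 69)*364499 = (14559/221)*364499 = 5306740941/221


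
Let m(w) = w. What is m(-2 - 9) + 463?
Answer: 452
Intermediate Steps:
m(-2 - 9) + 463 = (-2 - 9) + 463 = -11 + 463 = 452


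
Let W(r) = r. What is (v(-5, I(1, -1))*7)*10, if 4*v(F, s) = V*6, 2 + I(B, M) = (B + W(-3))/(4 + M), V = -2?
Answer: -210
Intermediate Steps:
I(B, M) = -2 + (-3 + B)/(4 + M) (I(B, M) = -2 + (B - 3)/(4 + M) = -2 + (-3 + B)/(4 + M))
v(F, s) = -3 (v(F, s) = (-2*6)/4 = (¼)*(-12) = -3)
(v(-5, I(1, -1))*7)*10 = -3*7*10 = -21*10 = -210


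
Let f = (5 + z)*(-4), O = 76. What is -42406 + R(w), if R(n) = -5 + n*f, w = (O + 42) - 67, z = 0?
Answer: -43431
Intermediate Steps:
f = -20 (f = (5 + 0)*(-4) = 5*(-4) = -20)
w = 51 (w = (76 + 42) - 67 = 118 - 67 = 51)
R(n) = -5 - 20*n (R(n) = -5 + n*(-20) = -5 - 20*n)
-42406 + R(w) = -42406 + (-5 - 20*51) = -42406 + (-5 - 1020) = -42406 - 1025 = -43431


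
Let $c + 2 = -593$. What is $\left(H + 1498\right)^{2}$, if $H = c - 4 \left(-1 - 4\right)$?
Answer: $851929$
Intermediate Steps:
$c = -595$ ($c = -2 - 593 = -595$)
$H = -575$ ($H = -595 - 4 \left(-1 - 4\right) = -595 - 4 \left(-5\right) = -595 - -20 = -595 + 20 = -575$)
$\left(H + 1498\right)^{2} = \left(-575 + 1498\right)^{2} = 923^{2} = 851929$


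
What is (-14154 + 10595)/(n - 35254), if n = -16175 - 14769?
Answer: 3559/66198 ≈ 0.053763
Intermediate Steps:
n = -30944
(-14154 + 10595)/(n - 35254) = (-14154 + 10595)/(-30944 - 35254) = -3559/(-66198) = -3559*(-1/66198) = 3559/66198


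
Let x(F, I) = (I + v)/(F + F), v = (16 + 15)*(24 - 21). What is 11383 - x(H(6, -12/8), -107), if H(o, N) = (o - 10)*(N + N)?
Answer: 136603/12 ≈ 11384.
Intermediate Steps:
H(o, N) = 2*N*(-10 + o) (H(o, N) = (-10 + o)*(2*N) = 2*N*(-10 + o))
v = 93 (v = 31*3 = 93)
x(F, I) = (93 + I)/(2*F) (x(F, I) = (I + 93)/(F + F) = (93 + I)/((2*F)) = (93 + I)*(1/(2*F)) = (93 + I)/(2*F))
11383 - x(H(6, -12/8), -107) = 11383 - (93 - 107)/(2*(2*(-12/8)*(-10 + 6))) = 11383 - (-14)/(2*(2*(-12*⅛)*(-4))) = 11383 - (-14)/(2*(2*(-3/2)*(-4))) = 11383 - (-14)/(2*12) = 11383 - 1*(-7/12) = 11383 + 7/12 = 136603/12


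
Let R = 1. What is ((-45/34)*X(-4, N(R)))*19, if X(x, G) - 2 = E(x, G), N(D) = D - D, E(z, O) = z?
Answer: 855/17 ≈ 50.294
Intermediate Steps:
N(D) = 0
X(x, G) = 2 + x
((-45/34)*X(-4, N(R)))*19 = ((-45/34)*(2 - 4))*19 = (-45*1/34*(-2))*19 = -45/34*(-2)*19 = (45/17)*19 = 855/17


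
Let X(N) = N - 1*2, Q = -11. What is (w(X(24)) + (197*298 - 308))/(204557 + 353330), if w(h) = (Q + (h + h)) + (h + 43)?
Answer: 58496/557887 ≈ 0.10485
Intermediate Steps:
X(N) = -2 + N (X(N) = N - 2 = -2 + N)
w(h) = 32 + 3*h (w(h) = (-11 + (h + h)) + (h + 43) = (-11 + 2*h) + (43 + h) = 32 + 3*h)
(w(X(24)) + (197*298 - 308))/(204557 + 353330) = ((32 + 3*(-2 + 24)) + (197*298 - 308))/(204557 + 353330) = ((32 + 3*22) + (58706 - 308))/557887 = ((32 + 66) + 58398)*(1/557887) = (98 + 58398)*(1/557887) = 58496*(1/557887) = 58496/557887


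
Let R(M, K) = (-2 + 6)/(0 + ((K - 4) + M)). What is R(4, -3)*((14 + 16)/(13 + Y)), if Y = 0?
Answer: -40/13 ≈ -3.0769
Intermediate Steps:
R(M, K) = 4/(-4 + K + M) (R(M, K) = 4/(0 + ((-4 + K) + M)) = 4/(0 + (-4 + K + M)) = 4/(-4 + K + M))
R(4, -3)*((14 + 16)/(13 + Y)) = (4/(-4 - 3 + 4))*((14 + 16)/(13 + 0)) = (4/(-3))*(30/13) = (4*(-1/3))*(30*(1/13)) = -4/3*30/13 = -40/13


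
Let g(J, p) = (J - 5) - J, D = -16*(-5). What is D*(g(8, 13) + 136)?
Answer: 10480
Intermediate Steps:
D = 80
g(J, p) = -5 (g(J, p) = (-5 + J) - J = -5)
D*(g(8, 13) + 136) = 80*(-5 + 136) = 80*131 = 10480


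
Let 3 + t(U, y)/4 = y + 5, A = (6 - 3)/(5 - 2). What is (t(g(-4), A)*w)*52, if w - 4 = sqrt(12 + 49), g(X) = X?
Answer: 2496 + 624*sqrt(61) ≈ 7369.6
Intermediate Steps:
A = 1 (A = 3/3 = 3*(1/3) = 1)
t(U, y) = 8 + 4*y (t(U, y) = -12 + 4*(y + 5) = -12 + 4*(5 + y) = -12 + (20 + 4*y) = 8 + 4*y)
w = 4 + sqrt(61) (w = 4 + sqrt(12 + 49) = 4 + sqrt(61) ≈ 11.810)
(t(g(-4), A)*w)*52 = ((8 + 4*1)*(4 + sqrt(61)))*52 = ((8 + 4)*(4 + sqrt(61)))*52 = (12*(4 + sqrt(61)))*52 = (48 + 12*sqrt(61))*52 = 2496 + 624*sqrt(61)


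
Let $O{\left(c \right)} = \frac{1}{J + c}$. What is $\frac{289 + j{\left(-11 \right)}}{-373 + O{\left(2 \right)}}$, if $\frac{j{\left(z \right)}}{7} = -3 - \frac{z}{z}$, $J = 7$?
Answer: $- \frac{2349}{3356} \approx -0.69994$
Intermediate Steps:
$O{\left(c \right)} = \frac{1}{7 + c}$
$j{\left(z \right)} = -28$ ($j{\left(z \right)} = 7 \left(-3 - \frac{z}{z}\right) = 7 \left(-3 - 1\right) = 7 \left(-4\right) = -28$)
$\frac{289 + j{\left(-11 \right)}}{-373 + O{\left(2 \right)}} = \frac{289 - 28}{-373 + \frac{1}{7 + 2}} = \frac{261}{-373 + \frac{1}{9}} = \frac{261}{- \frac{3356}{9}} = 261 \left(- \frac{9}{3356}\right) = - \frac{2349}{3356}$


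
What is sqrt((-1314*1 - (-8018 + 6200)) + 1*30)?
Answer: sqrt(534) ≈ 23.108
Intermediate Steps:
sqrt((-1314*1 - (-8018 + 6200)) + 1*30) = sqrt((-1314 - 1*(-1818)) + 30) = sqrt((-1314 + 1818) + 30) = sqrt(504 + 30) = sqrt(534)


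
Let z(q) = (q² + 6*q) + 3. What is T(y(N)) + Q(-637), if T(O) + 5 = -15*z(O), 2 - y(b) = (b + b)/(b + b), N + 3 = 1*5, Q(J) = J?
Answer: -792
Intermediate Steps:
N = 2 (N = -3 + 1*5 = -3 + 5 = 2)
z(q) = 3 + q² + 6*q
y(b) = 1 (y(b) = 2 - (b + b)/(b + b) = 2 - 2*b/(2*b) = 2 - 2*b*1/(2*b) = 2 - 1*1 = 2 - 1 = 1)
T(O) = -50 - 90*O - 15*O² (T(O) = -5 - 15*(3 + O² + 6*O) = -5 + (-45 - 90*O - 15*O²) = -50 - 90*O - 15*O²)
T(y(N)) + Q(-637) = (-50 - 90*1 - 15*1²) - 637 = (-50 - 90 - 15*1) - 637 = (-50 - 90 - 15) - 637 = -155 - 637 = -792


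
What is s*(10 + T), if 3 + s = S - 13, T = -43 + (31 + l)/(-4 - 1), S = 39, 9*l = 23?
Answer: -41101/45 ≈ -913.36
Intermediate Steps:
l = 23/9 (l = (1/9)*23 = 23/9 ≈ 2.5556)
T = -2237/45 (T = -43 + (31 + 23/9)/(-4 - 1) = -43 + (302/9)/(-5) = -43 + (302/9)*(-1/5) = -43 - 302/45 = -2237/45 ≈ -49.711)
s = 23 (s = -3 + (39 - 13) = -3 + 26 = 23)
s*(10 + T) = 23*(10 - 2237/45) = 23*(-1787/45) = -41101/45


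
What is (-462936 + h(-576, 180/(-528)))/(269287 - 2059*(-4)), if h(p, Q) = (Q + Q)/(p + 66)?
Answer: -346276127/207587204 ≈ -1.6681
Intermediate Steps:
h(p, Q) = 2*Q/(66 + p) (h(p, Q) = (2*Q)/(66 + p) = 2*Q/(66 + p))
(-462936 + h(-576, 180/(-528)))/(269287 - 2059*(-4)) = (-462936 + 2*(180/(-528))/(66 - 576))/(269287 - 2059*(-4)) = (-462936 + 2*(180*(-1/528))/(-510))/(269287 + 8236) = (-462936 + 2*(-15/44)*(-1/510))/277523 = (-462936 + 1/748)*(1/277523) = -346276127/748*1/277523 = -346276127/207587204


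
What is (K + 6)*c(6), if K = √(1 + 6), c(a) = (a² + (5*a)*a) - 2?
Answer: 1284 + 214*√7 ≈ 1850.2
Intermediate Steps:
c(a) = -2 + 6*a² (c(a) = (a² + 5*a²) - 2 = 6*a² - 2 = -2 + 6*a²)
K = √7 ≈ 2.6458
(K + 6)*c(6) = (√7 + 6)*(-2 + 6*6²) = (6 + √7)*(-2 + 6*36) = (6 + √7)*(-2 + 216) = (6 + √7)*214 = 1284 + 214*√7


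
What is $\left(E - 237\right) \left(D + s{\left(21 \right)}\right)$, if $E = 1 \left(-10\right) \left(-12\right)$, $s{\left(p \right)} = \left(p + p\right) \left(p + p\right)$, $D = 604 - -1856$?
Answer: $-494208$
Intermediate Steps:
$D = 2460$ ($D = 604 + 1856 = 2460$)
$s{\left(p \right)} = 4 p^{2}$ ($s{\left(p \right)} = 2 p 2 p = 4 p^{2}$)
$E = 120$ ($E = \left(-10\right) \left(-12\right) = 120$)
$\left(E - 237\right) \left(D + s{\left(21 \right)}\right) = \left(120 - 237\right) \left(2460 + 4 \cdot 21^{2}\right) = - 117 \left(2460 + 4 \cdot 441\right) = - 117 \left(2460 + 1764\right) = \left(-117\right) 4224 = -494208$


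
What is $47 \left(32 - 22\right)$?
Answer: $470$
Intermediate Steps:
$47 \left(32 - 22\right) = 47 \cdot 10 = 470$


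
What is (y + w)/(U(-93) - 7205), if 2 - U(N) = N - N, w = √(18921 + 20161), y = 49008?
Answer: -16336/2401 - √39082/7203 ≈ -6.8313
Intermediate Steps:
w = √39082 ≈ 197.69
U(N) = 2 (U(N) = 2 - (N - N) = 2 - 1*0 = 2 + 0 = 2)
(y + w)/(U(-93) - 7205) = (49008 + √39082)/(2 - 7205) = (49008 + √39082)/(-7203) = (49008 + √39082)*(-1/7203) = -16336/2401 - √39082/7203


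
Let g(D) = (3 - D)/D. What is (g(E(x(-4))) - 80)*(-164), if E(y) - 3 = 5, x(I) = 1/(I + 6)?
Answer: 26445/2 ≈ 13223.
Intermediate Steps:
x(I) = 1/(6 + I)
E(y) = 8 (E(y) = 3 + 5 = 8)
g(D) = (3 - D)/D
(g(E(x(-4))) - 80)*(-164) = ((3 - 1*8)/8 - 80)*(-164) = ((3 - 8)/8 - 80)*(-164) = ((⅛)*(-5) - 80)*(-164) = (-5/8 - 80)*(-164) = -645/8*(-164) = 26445/2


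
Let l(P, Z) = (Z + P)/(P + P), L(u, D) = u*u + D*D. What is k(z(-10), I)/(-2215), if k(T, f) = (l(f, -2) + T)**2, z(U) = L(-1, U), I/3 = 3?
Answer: -666125/143532 ≈ -4.6410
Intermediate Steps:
I = 9 (I = 3*3 = 9)
L(u, D) = D**2 + u**2 (L(u, D) = u**2 + D**2 = D**2 + u**2)
z(U) = 1 + U**2 (z(U) = U**2 + (-1)**2 = U**2 + 1 = 1 + U**2)
l(P, Z) = (P + Z)/(2*P) (l(P, Z) = (P + Z)/((2*P)) = (P + Z)*(1/(2*P)) = (P + Z)/(2*P))
k(T, f) = (T + (-2 + f)/(2*f))**2 (k(T, f) = ((f - 2)/(2*f) + T)**2 = ((-2 + f)/(2*f) + T)**2 = (T + (-2 + f)/(2*f))**2)
k(z(-10), I)/(-2215) = ((1/4)*(-2 + 9 + 2*(1 + (-10)**2)*9)**2/9**2)/(-2215) = ((1/4)*(1/81)*(-2 + 9 + 2*(1 + 100)*9)**2)*(-1/2215) = ((1/4)*(1/81)*(-2 + 9 + 2*101*9)**2)*(-1/2215) = ((1/4)*(1/81)*(-2 + 9 + 1818)**2)*(-1/2215) = ((1/4)*(1/81)*1825**2)*(-1/2215) = ((1/4)*(1/81)*3330625)*(-1/2215) = (3330625/324)*(-1/2215) = -666125/143532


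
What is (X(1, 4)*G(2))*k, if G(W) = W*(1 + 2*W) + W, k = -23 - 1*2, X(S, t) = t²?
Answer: -4800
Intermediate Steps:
k = -25 (k = -23 - 2 = -25)
G(W) = W + W*(1 + 2*W)
(X(1, 4)*G(2))*k = (4²*(2*2*(1 + 2)))*(-25) = (16*(2*2*3))*(-25) = (16*12)*(-25) = 192*(-25) = -4800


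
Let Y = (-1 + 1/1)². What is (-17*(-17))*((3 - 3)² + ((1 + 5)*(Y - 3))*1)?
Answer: -5202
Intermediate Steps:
Y = 0 (Y = (-1 + 1)² = 0² = 0)
(-17*(-17))*((3 - 3)² + ((1 + 5)*(Y - 3))*1) = (-17*(-17))*((3 - 3)² + ((1 + 5)*(0 - 3))*1) = 289*(0² + (6*(-3))*1) = 289*(0 - 18*1) = 289*(0 - 18) = 289*(-18) = -5202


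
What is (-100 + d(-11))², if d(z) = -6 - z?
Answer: 9025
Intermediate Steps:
(-100 + d(-11))² = (-100 + (-6 - 1*(-11)))² = (-100 + (-6 + 11))² = (-100 + 5)² = (-95)² = 9025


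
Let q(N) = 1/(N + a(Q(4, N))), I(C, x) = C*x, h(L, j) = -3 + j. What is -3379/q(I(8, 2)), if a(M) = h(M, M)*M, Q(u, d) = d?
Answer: -756896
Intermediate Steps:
a(M) = M*(-3 + M) (a(M) = (-3 + M)*M = M*(-3 + M))
q(N) = 1/(N + N*(-3 + N))
-3379/q(I(8, 2)) = -3379/(1/(((8*2))*(-2 + 8*2))) = -3379/(1/(16*(-2 + 16))) = -3379/((1/16)/14) = -3379/((1/16)*(1/14)) = -3379/1/224 = -3379*224 = -756896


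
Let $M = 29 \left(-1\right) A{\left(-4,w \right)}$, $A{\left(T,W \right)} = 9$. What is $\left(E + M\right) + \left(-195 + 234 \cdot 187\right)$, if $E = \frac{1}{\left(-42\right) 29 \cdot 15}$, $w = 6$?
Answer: $\frac{791127539}{18270} \approx 43302.0$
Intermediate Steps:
$E = - \frac{1}{18270}$ ($E = \frac{1}{\left(-1218\right) 15} = \frac{1}{-18270} = - \frac{1}{18270} \approx -5.4735 \cdot 10^{-5}$)
$M = -261$ ($M = 29 \left(-1\right) 9 = \left(-29\right) 9 = -261$)
$\left(E + M\right) + \left(-195 + 234 \cdot 187\right) = \left(- \frac{1}{18270} - 261\right) + \left(-195 + 234 \cdot 187\right) = - \frac{4768471}{18270} + \left(-195 + 43758\right) = - \frac{4768471}{18270} + 43563 = \frac{791127539}{18270}$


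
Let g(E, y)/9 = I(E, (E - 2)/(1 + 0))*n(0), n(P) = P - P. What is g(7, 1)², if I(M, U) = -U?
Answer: 0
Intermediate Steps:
n(P) = 0
g(E, y) = 0 (g(E, y) = 9*(-(E - 2)/(1 + 0)*0) = 9*(-(-2 + E)/1*0) = 9*(-(-2 + E)*0) = 9*((2 - E)*0) = 9*0 = 0)
g(7, 1)² = 0² = 0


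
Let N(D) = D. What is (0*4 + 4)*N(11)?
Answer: 44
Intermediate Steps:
(0*4 + 4)*N(11) = (0*4 + 4)*11 = (0 + 4)*11 = 4*11 = 44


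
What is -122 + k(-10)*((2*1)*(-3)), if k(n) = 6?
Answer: -158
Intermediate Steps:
-122 + k(-10)*((2*1)*(-3)) = -122 + 6*((2*1)*(-3)) = -122 + 6*(2*(-3)) = -122 + 6*(-6) = -122 - 36 = -158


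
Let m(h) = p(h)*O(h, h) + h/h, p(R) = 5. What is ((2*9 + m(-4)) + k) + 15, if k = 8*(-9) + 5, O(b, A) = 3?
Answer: -18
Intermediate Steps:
m(h) = 16 (m(h) = 5*3 + h/h = 15 + 1 = 16)
k = -67 (k = -72 + 5 = -67)
((2*9 + m(-4)) + k) + 15 = ((2*9 + 16) - 67) + 15 = ((18 + 16) - 67) + 15 = (34 - 67) + 15 = -33 + 15 = -18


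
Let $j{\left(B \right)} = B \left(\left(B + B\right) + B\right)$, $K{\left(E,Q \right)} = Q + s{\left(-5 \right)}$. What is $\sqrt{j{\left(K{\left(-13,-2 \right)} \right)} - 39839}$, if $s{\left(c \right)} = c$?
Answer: $2 i \sqrt{9923} \approx 199.23 i$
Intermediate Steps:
$K{\left(E,Q \right)} = -5 + Q$ ($K{\left(E,Q \right)} = Q - 5 = -5 + Q$)
$j{\left(B \right)} = 3 B^{2}$ ($j{\left(B \right)} = B \left(2 B + B\right) = B 3 B = 3 B^{2}$)
$\sqrt{j{\left(K{\left(-13,-2 \right)} \right)} - 39839} = \sqrt{3 \left(-5 - 2\right)^{2} - 39839} = \sqrt{3 \left(-7\right)^{2} - 39839} = \sqrt{3 \cdot 49 - 39839} = \sqrt{147 - 39839} = \sqrt{-39692} = 2 i \sqrt{9923}$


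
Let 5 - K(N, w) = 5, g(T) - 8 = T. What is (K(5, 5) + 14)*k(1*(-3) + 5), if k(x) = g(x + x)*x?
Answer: 336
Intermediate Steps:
g(T) = 8 + T
k(x) = x*(8 + 2*x) (k(x) = (8 + (x + x))*x = (8 + 2*x)*x = x*(8 + 2*x))
K(N, w) = 0 (K(N, w) = 5 - 1*5 = 5 - 5 = 0)
(K(5, 5) + 14)*k(1*(-3) + 5) = (0 + 14)*(2*(1*(-3) + 5)*(4 + (1*(-3) + 5))) = 14*(2*(-3 + 5)*(4 + (-3 + 5))) = 14*(2*2*(4 + 2)) = 14*(2*2*6) = 14*24 = 336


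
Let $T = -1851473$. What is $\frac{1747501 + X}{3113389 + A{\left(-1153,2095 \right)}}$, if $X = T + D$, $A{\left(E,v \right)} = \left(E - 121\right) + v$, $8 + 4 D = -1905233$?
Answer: $- \frac{2321129}{12456840} \approx -0.18633$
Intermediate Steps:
$D = - \frac{1905241}{4}$ ($D = -2 + \frac{1}{4} \left(-1905233\right) = -2 - \frac{1905233}{4} = - \frac{1905241}{4} \approx -4.7631 \cdot 10^{5}$)
$A{\left(E,v \right)} = -121 + E + v$ ($A{\left(E,v \right)} = \left(-121 + E\right) + v = -121 + E + v$)
$X = - \frac{9311133}{4}$ ($X = -1851473 - \frac{1905241}{4} = - \frac{9311133}{4} \approx -2.3278 \cdot 10^{6}$)
$\frac{1747501 + X}{3113389 + A{\left(-1153,2095 \right)}} = \frac{1747501 - \frac{9311133}{4}}{3113389 - -821} = - \frac{2321129}{4 \left(3113389 + 821\right)} = - \frac{2321129}{4 \cdot 3114210} = \left(- \frac{2321129}{4}\right) \frac{1}{3114210} = - \frac{2321129}{12456840}$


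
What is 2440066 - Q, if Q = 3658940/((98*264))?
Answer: 15781432153/6468 ≈ 2.4399e+6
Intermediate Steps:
Q = 914735/6468 (Q = 3658940/25872 = 3658940*(1/25872) = 914735/6468 ≈ 141.42)
2440066 - Q = 2440066 - 1*914735/6468 = 2440066 - 914735/6468 = 15781432153/6468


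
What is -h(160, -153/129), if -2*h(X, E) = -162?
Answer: -81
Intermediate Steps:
h(X, E) = 81 (h(X, E) = -½*(-162) = 81)
-h(160, -153/129) = -1*81 = -81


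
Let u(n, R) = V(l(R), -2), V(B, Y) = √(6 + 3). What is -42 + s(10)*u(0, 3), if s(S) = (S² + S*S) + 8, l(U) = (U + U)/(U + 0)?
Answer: 582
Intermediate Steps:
l(U) = 2 (l(U) = (2*U)/U = 2)
V(B, Y) = 3 (V(B, Y) = √9 = 3)
u(n, R) = 3
s(S) = 8 + 2*S² (s(S) = (S² + S²) + 8 = 2*S² + 8 = 8 + 2*S²)
-42 + s(10)*u(0, 3) = -42 + (8 + 2*10²)*3 = -42 + (8 + 2*100)*3 = -42 + (8 + 200)*3 = -42 + 208*3 = -42 + 624 = 582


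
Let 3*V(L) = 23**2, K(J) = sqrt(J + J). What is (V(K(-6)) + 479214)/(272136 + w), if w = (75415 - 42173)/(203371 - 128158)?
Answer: 36056385141/20468198210 ≈ 1.7616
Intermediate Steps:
K(J) = sqrt(2)*sqrt(J) (K(J) = sqrt(2*J) = sqrt(2)*sqrt(J))
V(L) = 529/3 (V(L) = (1/3)*23**2 = (1/3)*529 = 529/3)
w = 33242/75213 ≈ 0.44197
(V(K(-6)) + 479214)/(272136 + w) = (529/3 + 479214)/(272136 + 33242/75213) = 1438171/(3*(20468198210/75213)) = (1438171/3)*(75213/20468198210) = 36056385141/20468198210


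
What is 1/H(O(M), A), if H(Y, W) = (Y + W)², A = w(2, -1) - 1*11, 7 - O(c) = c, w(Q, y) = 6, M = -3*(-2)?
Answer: 1/16 ≈ 0.062500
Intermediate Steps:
M = 6
O(c) = 7 - c
A = -5 (A = 6 - 1*11 = 6 - 11 = -5)
H(Y, W) = (W + Y)²
1/H(O(M), A) = 1/((-5 + (7 - 1*6))²) = 1/((-5 + (7 - 6))²) = 1/((-5 + 1)²) = 1/((-4)²) = 1/16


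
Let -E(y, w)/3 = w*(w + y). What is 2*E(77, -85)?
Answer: -4080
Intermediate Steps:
E(y, w) = -3*w*(w + y)
2*E(77, -85) = 2*(-3*(-85)*(-85 + 77)) = 2*(-3*(-85)*(-8)) = 2*(-2040) = -4080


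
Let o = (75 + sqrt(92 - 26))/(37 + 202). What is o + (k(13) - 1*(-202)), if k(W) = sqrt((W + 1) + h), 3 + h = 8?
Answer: 48353/239 + sqrt(19) + sqrt(66)/239 ≈ 206.71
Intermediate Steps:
h = 5 (h = -3 + 8 = 5)
k(W) = sqrt(6 + W) (k(W) = sqrt((W + 1) + 5) = sqrt((1 + W) + 5) = sqrt(6 + W))
o = 75/239 + sqrt(66)/239 (o = (75 + sqrt(66))/239 = (75 + sqrt(66))*(1/239) = 75/239 + sqrt(66)/239 ≈ 0.34780)
o + (k(13) - 1*(-202)) = (75/239 + sqrt(66)/239) + (sqrt(6 + 13) - 1*(-202)) = (75/239 + sqrt(66)/239) + (sqrt(19) + 202) = (75/239 + sqrt(66)/239) + (202 + sqrt(19)) = 48353/239 + sqrt(19) + sqrt(66)/239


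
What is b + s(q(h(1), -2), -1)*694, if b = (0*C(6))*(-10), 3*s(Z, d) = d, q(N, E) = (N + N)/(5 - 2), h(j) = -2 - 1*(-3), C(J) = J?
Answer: -694/3 ≈ -231.33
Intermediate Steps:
h(j) = 1 (h(j) = -2 + 3 = 1)
q(N, E) = 2*N/3 (q(N, E) = (2*N)/3 = (2*N)*(1/3) = 2*N/3)
s(Z, d) = d/3
b = 0 (b = (0*6)*(-10) = 0*(-10) = 0)
b + s(q(h(1), -2), -1)*694 = 0 + ((1/3)*(-1))*694 = 0 - 1/3*694 = 0 - 694/3 = -694/3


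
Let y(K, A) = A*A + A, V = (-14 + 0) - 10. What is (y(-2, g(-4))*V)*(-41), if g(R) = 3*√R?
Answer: -35424 + 5904*I ≈ -35424.0 + 5904.0*I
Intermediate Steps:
V = -24 (V = -14 - 10 = -24)
y(K, A) = A + A² (y(K, A) = A² + A = A + A²)
(y(-2, g(-4))*V)*(-41) = (((3*√(-4))*(1 + 3*√(-4)))*(-24))*(-41) = (((3*(2*I))*(1 + 3*(2*I)))*(-24))*(-41) = (((6*I)*(1 + 6*I))*(-24))*(-41) = ((6*I*(1 + 6*I))*(-24))*(-41) = -144*I*(1 + 6*I)*(-41) = 5904*I*(1 + 6*I)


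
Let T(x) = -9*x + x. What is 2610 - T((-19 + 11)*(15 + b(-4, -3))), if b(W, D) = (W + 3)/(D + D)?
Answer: 4918/3 ≈ 1639.3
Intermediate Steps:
b(W, D) = (3 + W)/(2*D) (b(W, D) = (3 + W)/((2*D)) = (3 + W)*(1/(2*D)) = (3 + W)/(2*D))
T(x) = -8*x
2610 - T((-19 + 11)*(15 + b(-4, -3))) = 2610 - (-8)*(-19 + 11)*(15 + (½)*(3 - 4)/(-3)) = 2610 - (-8)*(-8*(15 + (½)*(-⅓)*(-1))) = 2610 - (-8)*(-8*(15 + ⅙)) = 2610 - (-8)*(-8*91/6) = 2610 - (-8)*(-364)/3 = 2610 - 1*2912/3 = 2610 - 2912/3 = 4918/3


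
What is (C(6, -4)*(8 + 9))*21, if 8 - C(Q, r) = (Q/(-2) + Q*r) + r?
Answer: 13923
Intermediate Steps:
C(Q, r) = 8 + Q/2 - r - Q*r (C(Q, r) = 8 - ((Q/(-2) + Q*r) + r) = 8 - ((-Q/2 + Q*r) + r) = 8 - (r - Q/2 + Q*r) = 8 + (Q/2 - r - Q*r) = 8 + Q/2 - r - Q*r)
(C(6, -4)*(8 + 9))*21 = ((8 + (1/2)*6 - 1*(-4) - 1*6*(-4))*(8 + 9))*21 = ((8 + 3 + 4 + 24)*17)*21 = (39*17)*21 = 663*21 = 13923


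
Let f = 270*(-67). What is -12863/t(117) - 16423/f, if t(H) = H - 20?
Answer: -231098639/1754730 ≈ -131.70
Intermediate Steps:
t(H) = -20 + H
f = -18090
-12863/t(117) - 16423/f = -12863/(-20 + 117) - 16423/(-18090) = -12863/97 - 16423*(-1/18090) = -12863*1/97 + 16423/18090 = -12863/97 + 16423/18090 = -231098639/1754730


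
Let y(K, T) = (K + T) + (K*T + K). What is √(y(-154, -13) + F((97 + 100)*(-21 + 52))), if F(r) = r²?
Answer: √37297130 ≈ 6107.1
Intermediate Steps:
y(K, T) = T + 2*K + K*T (y(K, T) = (K + T) + (K + K*T) = T + 2*K + K*T)
√(y(-154, -13) + F((97 + 100)*(-21 + 52))) = √((-13 + 2*(-154) - 154*(-13)) + ((97 + 100)*(-21 + 52))²) = √((-13 - 308 + 2002) + (197*31)²) = √(1681 + 6107²) = √(1681 + 37295449) = √37297130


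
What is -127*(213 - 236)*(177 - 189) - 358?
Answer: -35410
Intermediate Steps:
-127*(213 - 236)*(177 - 189) - 358 = -(-2921)*(-12) - 358 = -127*276 - 358 = -35052 - 358 = -35410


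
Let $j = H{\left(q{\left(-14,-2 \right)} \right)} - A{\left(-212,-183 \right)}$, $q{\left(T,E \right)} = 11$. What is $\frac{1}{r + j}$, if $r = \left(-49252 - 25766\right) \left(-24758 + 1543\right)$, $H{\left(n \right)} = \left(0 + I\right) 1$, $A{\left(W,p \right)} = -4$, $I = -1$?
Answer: $\frac{1}{1741542873} \approx 5.742 \cdot 10^{-10}$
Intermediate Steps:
$H{\left(n \right)} = -1$ ($H{\left(n \right)} = \left(0 - 1\right) 1 = \left(-1\right) 1 = -1$)
$r = 1741542870$ ($r = \left(-75018\right) \left(-23215\right) = 1741542870$)
$j = 3$ ($j = -1 - -4 = -1 + 4 = 3$)
$\frac{1}{r + j} = \frac{1}{1741542870 + 3} = \frac{1}{1741542873}$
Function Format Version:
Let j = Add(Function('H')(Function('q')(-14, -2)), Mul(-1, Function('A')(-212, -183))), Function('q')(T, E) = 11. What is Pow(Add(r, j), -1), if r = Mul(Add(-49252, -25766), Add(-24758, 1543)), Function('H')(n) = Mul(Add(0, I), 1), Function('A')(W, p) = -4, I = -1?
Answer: Rational(1, 1741542873) ≈ 5.7420e-10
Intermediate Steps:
Function('H')(n) = -1 (Function('H')(n) = Mul(Add(0, -1), 1) = Mul(-1, 1) = -1)
r = 1741542870 (r = Mul(-75018, -23215) = 1741542870)
j = 3 (j = Add(-1, Mul(-1, -4)) = Add(-1, 4) = 3)
Pow(Add(r, j), -1) = Pow(Add(1741542870, 3), -1) = Pow(1741542873, -1) = Rational(1, 1741542873)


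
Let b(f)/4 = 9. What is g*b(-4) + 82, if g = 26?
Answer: 1018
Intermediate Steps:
b(f) = 36 (b(f) = 4*9 = 36)
g*b(-4) + 82 = 26*36 + 82 = 936 + 82 = 1018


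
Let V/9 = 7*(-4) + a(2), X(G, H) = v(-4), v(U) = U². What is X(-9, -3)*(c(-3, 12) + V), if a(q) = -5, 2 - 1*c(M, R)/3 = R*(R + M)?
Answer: -9840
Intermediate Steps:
c(M, R) = 6 - 3*R*(M + R) (c(M, R) = 6 - 3*R*(R + M) = 6 - 3*R*(M + R))
X(G, H) = 16 (X(G, H) = (-4)² = 16)
V = -297 (V = 9*(7*(-4) - 5) = 9*(-28 - 5) = 9*(-33) = -297)
X(-9, -3)*(c(-3, 12) + V) = 16*((6 - 3*12² - 3*(-3)*12) - 297) = 16*((6 - 3*144 + 108) - 297) = 16*((6 - 432 + 108) - 297) = 16*(-318 - 297) = 16*(-615) = -9840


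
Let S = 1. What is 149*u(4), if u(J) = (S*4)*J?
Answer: 2384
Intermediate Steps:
u(J) = 4*J (u(J) = (1*4)*J = 4*J)
149*u(4) = 149*(4*4) = 149*16 = 2384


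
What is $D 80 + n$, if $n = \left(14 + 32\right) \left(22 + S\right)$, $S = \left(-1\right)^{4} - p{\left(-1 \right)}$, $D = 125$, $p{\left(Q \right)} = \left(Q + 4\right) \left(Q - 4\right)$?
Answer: $11748$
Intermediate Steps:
$p{\left(Q \right)} = \left(-4 + Q\right) \left(4 + Q\right)$ ($p{\left(Q \right)} = \left(4 + Q\right) \left(-4 + Q\right) = \left(-4 + Q\right) \left(4 + Q\right)$)
$S = 16$ ($S = \left(-1\right)^{4} - \left(-16 + \left(-1\right)^{2}\right) = 1 - \left(-16 + 1\right) = 1 - -15 = 1 + 15 = 16$)
$n = 1748$ ($n = \left(14 + 32\right) \left(22 + 16\right) = 46 \cdot 38 = 1748$)
$D 80 + n = 125 \cdot 80 + 1748 = 10000 + 1748 = 11748$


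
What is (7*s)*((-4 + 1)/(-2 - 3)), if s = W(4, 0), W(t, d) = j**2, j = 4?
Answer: 336/5 ≈ 67.200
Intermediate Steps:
W(t, d) = 16 (W(t, d) = 4**2 = 16)
s = 16
(7*s)*((-4 + 1)/(-2 - 3)) = (7*16)*((-4 + 1)/(-2 - 3)) = 112*(-3/(-5)) = 112*(-3*(-1/5)) = 112*(3/5) = 336/5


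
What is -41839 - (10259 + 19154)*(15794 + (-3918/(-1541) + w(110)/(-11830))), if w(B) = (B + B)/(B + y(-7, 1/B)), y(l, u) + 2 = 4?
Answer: -708012740149751/1523704 ≈ -4.6467e+8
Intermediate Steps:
y(l, u) = 2 (y(l, u) = -2 + 4 = 2)
w(B) = 2*B/(2 + B) (w(B) = (B + B)/(B + 2) = (2*B)/(2 + B) = 2*B/(2 + B))
-41839 - (10259 + 19154)*(15794 + (-3918/(-1541) + w(110)/(-11830))) = -41839 - (10259 + 19154)*(15794 + (-3918/(-1541) + (2*110/(2 + 110))/(-11830))) = -41839 - 29413*(15794 + (-3918*(-1/1541) + (2*110/112)*(-1/11830))) = -41839 - 29413*(15794 + (3918/1541 + (2*110*(1/112))*(-1/11830))) = -41839 - 29413*(15794 + (3918/1541 + (55/28)*(-1/11830))) = -41839 - 29413*(15794 + (3918/1541 - 11/66248)) = -41839 - 29413*(15794 + 259542713/102088168) = -41839 - 29413*1612640068105/102088168 = -41839 - 1*707948989898095/1523704 = -41839 - 707948989898095/1523704 = -708012740149751/1523704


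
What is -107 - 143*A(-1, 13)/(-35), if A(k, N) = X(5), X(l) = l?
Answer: -606/7 ≈ -86.571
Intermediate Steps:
A(k, N) = 5
-107 - 143*A(-1, 13)/(-35) = -107 - 715/(-35) = -107 - 715*(-1)/35 = -107 - 143*(-⅐) = -107 + 143/7 = -606/7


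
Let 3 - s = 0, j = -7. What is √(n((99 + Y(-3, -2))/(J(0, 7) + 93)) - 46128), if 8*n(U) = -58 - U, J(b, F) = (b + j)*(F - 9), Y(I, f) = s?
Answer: I*√2112815366/214 ≈ 214.79*I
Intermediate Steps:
s = 3 (s = 3 - 1*0 = 3 + 0 = 3)
Y(I, f) = 3
J(b, F) = (-9 + F)*(-7 + b) (J(b, F) = (b - 7)*(F - 9) = (-7 + b)*(-9 + F) = (-9 + F)*(-7 + b))
n(U) = -29/4 - U/8 (n(U) = (-58 - U)/8 = -29/4 - U/8)
√(n((99 + Y(-3, -2))/(J(0, 7) + 93)) - 46128) = √((-29/4 - (99 + 3)/(8*((63 - 9*0 - 7*7 + 7*0) + 93))) - 46128) = √((-29/4 - 51/(4*((63 + 0 - 49 + 0) + 93))) - 46128) = √((-29/4 - 51/(4*(14 + 93))) - 46128) = √((-29/4 - 51/(4*107)) - 46128) = √((-29/4 - ⅛*102/107) - 46128) = √((-29/4 - 51/428) - 46128) = √(-1577/214 - 46128) = √(-9872969/214) = I*√2112815366/214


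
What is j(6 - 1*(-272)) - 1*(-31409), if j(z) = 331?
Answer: 31740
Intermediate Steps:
j(6 - 1*(-272)) - 1*(-31409) = 331 - 1*(-31409) = 331 + 31409 = 31740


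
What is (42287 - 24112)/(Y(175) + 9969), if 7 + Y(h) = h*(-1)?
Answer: 18175/9787 ≈ 1.8571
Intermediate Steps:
Y(h) = -7 - h (Y(h) = -7 + h*(-1) = -7 - h)
(42287 - 24112)/(Y(175) + 9969) = (42287 - 24112)/((-7 - 1*175) + 9969) = 18175/((-7 - 175) + 9969) = 18175/(-182 + 9969) = 18175/9787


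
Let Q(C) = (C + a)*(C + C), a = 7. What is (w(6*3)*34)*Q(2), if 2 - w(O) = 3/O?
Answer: 2244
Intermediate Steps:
Q(C) = 2*C*(7 + C) (Q(C) = (C + 7)*(C + C) = (7 + C)*(2*C) = 2*C*(7 + C))
w(O) = 2 - 3/O
(w(6*3)*34)*Q(2) = ((2 - 3/(6*3))*34)*(2*2*(7 + 2)) = ((2 - 3/18)*34)*(2*2*9) = ((2 - 3*1/18)*34)*36 = ((2 - 1/6)*34)*36 = ((11/6)*34)*36 = (187/3)*36 = 2244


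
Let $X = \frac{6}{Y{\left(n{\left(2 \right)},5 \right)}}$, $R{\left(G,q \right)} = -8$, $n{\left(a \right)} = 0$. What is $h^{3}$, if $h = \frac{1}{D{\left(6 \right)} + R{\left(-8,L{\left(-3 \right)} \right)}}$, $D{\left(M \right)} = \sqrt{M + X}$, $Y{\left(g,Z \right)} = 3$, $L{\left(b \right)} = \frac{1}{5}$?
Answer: $- \frac{11}{2744} - \frac{25 \sqrt{2}}{10976} \approx -0.0072299$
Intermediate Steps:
$L{\left(b \right)} = \frac{1}{5}$
$X = 2$ ($X = \frac{6}{3} = 6 \cdot \frac{1}{3} = 2$)
$D{\left(M \right)} = \sqrt{2 + M}$ ($D{\left(M \right)} = \sqrt{M + 2} = \sqrt{2 + M}$)
$h = \frac{1}{-8 + 2 \sqrt{2}}$ ($h = \frac{1}{\sqrt{2 + 6} - 8} = \frac{1}{\sqrt{8} - 8} = \frac{1}{2 \sqrt{2} - 8} = \frac{1}{-8 + 2 \sqrt{2}} \approx -0.19336$)
$h^{3} = \left(- \frac{1}{7} - \frac{\sqrt{2}}{28}\right)^{3}$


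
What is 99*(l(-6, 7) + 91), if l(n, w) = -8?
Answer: 8217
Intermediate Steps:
99*(l(-6, 7) + 91) = 99*(-8 + 91) = 99*83 = 8217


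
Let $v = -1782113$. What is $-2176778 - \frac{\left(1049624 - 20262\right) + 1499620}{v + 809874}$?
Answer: $- \frac{2116345936960}{972239} \approx -2.1768 \cdot 10^{6}$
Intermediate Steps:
$-2176778 - \frac{\left(1049624 - 20262\right) + 1499620}{v + 809874} = -2176778 - \frac{\left(1049624 - 20262\right) + 1499620}{-1782113 + 809874} = -2176778 - \frac{1029362 + 1499620}{-972239} = -2176778 - 2528982 \left(- \frac{1}{972239}\right) = -2176778 - - \frac{2528982}{972239} = -2176778 + \frac{2528982}{972239} = - \frac{2116345936960}{972239}$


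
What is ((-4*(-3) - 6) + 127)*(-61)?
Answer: -8113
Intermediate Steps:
((-4*(-3) - 6) + 127)*(-61) = ((12 - 6) + 127)*(-61) = (6 + 127)*(-61) = 133*(-61) = -8113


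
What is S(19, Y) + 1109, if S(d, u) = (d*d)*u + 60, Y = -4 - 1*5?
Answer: -2080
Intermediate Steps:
Y = -9 (Y = -4 - 5 = -9)
S(d, u) = 60 + u*d**2 (S(d, u) = d**2*u + 60 = u*d**2 + 60 = 60 + u*d**2)
S(19, Y) + 1109 = (60 - 9*19**2) + 1109 = (60 - 9*361) + 1109 = (60 - 3249) + 1109 = -3189 + 1109 = -2080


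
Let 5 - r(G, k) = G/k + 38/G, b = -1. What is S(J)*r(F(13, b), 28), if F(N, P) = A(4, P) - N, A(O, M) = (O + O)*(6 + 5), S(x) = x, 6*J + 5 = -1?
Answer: -3811/2100 ≈ -1.8148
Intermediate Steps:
J = -1 (J = -⅚ + (⅙)*(-1) = -⅚ - ⅙ = -1)
A(O, M) = 22*O (A(O, M) = (2*O)*11 = 22*O)
F(N, P) = 88 - N (F(N, P) = 22*4 - N = 88 - N)
r(G, k) = 5 - 38/G - G/k (r(G, k) = 5 - (G/k + 38/G) = 5 - (38/G + G/k) = 5 + (-38/G - G/k) = 5 - 38/G - G/k)
S(J)*r(F(13, b), 28) = -(5 - 38/(88 - 1*13) - 1*(88 - 1*13)/28) = -(5 - 38/(88 - 13) - 1*(88 - 13)*1/28) = -(5 - 38/75 - 1*75*1/28) = -(5 - 38*1/75 - 75/28) = -(5 - 38/75 - 75/28) = -1*3811/2100 = -3811/2100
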